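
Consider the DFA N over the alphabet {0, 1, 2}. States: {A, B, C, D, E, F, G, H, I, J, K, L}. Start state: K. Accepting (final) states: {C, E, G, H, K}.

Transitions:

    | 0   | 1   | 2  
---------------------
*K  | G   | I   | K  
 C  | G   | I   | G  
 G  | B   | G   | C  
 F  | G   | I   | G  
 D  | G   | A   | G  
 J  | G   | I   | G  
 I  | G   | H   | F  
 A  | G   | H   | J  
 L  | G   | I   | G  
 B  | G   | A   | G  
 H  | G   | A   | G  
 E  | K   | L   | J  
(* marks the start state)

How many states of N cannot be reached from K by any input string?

3

Starting at K and following transitions, the reachable set is {A, B, C, F, G, H, I, J, K}. That leaves D, E, L unreachable — 3 in total.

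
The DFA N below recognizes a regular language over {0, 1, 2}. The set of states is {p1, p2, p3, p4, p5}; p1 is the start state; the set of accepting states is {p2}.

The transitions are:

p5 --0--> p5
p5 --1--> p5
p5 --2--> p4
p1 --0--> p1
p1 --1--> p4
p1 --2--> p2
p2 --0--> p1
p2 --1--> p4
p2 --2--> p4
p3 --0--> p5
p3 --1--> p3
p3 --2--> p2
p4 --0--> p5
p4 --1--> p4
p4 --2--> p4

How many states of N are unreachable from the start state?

Starting at p1 and following transitions, the reachable set is {p1, p2, p4, p5}. That leaves p3 unreachable — 1 in total.

1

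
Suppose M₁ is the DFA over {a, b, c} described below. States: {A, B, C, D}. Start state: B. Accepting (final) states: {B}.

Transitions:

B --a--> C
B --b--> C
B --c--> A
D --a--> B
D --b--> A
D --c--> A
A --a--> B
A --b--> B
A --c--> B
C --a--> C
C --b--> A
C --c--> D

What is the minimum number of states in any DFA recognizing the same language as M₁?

4

Start with accepting vs non-accepting: {B} | {A,C,D}.
Refine {A,C,D} on symbol a: members go to different blocks, giving {A,D} and {C}.
Refine {A,D} on symbol b: members go to different blocks, giving {A} and {D}.
The partition is now stable with 4 blocks: {B} | {A} | {C} | {D}.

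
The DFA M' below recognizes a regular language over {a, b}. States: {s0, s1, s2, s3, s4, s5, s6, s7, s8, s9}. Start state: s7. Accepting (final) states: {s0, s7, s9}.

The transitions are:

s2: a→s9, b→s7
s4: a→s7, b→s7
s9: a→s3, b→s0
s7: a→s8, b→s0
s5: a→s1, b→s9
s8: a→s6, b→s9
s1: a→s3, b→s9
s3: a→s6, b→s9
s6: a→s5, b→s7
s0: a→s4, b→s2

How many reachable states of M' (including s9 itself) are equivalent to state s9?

Initial partition by acceptance: {s0,s7,s9} | {s1,s2,s3,s4,s5,s6,s8}.
Split {s0,s7,s9} by δ(·,b) → {s7,s9} and {s0}.
On input a, block {s1,s2,s3,s4,s5,s6,s8} splits into {s1,s3,s5,s6,s8} and {s2,s4}.
No further refinement is possible. Final partition (4 blocks): {s7,s9} | {s1,s3,s5,s6,s8} | {s0} | {s2,s4}.
The equivalence class containing s9 is {s7,s9}, of size 2.

2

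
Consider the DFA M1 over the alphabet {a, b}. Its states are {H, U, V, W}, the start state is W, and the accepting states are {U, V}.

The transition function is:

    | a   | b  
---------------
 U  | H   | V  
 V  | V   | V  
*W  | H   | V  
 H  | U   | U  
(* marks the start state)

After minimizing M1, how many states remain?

4

P0 = {U,V} | {H,W}.
Split {U,V} by δ(·,a) → {U} and {V}.
On input a, block {H,W} splits into {H} and {W}.
No further refinement is possible. Final partition (4 blocks): {U} | {H} | {V} | {W}.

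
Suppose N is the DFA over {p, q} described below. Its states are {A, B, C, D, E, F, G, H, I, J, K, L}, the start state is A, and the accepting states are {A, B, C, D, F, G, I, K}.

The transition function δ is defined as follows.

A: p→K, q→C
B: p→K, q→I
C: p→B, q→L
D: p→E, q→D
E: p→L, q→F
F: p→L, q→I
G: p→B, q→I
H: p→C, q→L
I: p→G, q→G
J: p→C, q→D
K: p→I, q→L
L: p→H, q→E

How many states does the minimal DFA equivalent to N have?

First remove the unreachable states {D,J}; 10 states remain.
Start with accepting vs non-accepting: {A,B,C,F,G,I,K} | {E,H,L}.
Refine {A,B,C,F,G,I,K} on symbol p: members go to different blocks, giving {A,B,C,G,I,K} and {F}.
Split {A,B,C,G,I,K} by δ(·,q) → {A,B,G,I} and {C,K}.
On input p, block {A,B,G,I} splits into {A,B} and {G,I}.
Refine {A,B} on symbol q: members go to different blocks, giving {A} and {B}.
Refine {E,H,L} on symbol p: members go to different blocks, giving {E,L} and {H}.
Refine {E,L} on symbol p: members go to different blocks, giving {E} and {L}.
Split {C,K} by δ(·,p) → {C} and {K}.
Refine {G,I} on symbol p: members go to different blocks, giving {G} and {I}.
Stable partition: {A} | {E} | {F} | {C} | {G} | {B} | {H} | {L} | {K} | {I} — 10 equivalence classes.

10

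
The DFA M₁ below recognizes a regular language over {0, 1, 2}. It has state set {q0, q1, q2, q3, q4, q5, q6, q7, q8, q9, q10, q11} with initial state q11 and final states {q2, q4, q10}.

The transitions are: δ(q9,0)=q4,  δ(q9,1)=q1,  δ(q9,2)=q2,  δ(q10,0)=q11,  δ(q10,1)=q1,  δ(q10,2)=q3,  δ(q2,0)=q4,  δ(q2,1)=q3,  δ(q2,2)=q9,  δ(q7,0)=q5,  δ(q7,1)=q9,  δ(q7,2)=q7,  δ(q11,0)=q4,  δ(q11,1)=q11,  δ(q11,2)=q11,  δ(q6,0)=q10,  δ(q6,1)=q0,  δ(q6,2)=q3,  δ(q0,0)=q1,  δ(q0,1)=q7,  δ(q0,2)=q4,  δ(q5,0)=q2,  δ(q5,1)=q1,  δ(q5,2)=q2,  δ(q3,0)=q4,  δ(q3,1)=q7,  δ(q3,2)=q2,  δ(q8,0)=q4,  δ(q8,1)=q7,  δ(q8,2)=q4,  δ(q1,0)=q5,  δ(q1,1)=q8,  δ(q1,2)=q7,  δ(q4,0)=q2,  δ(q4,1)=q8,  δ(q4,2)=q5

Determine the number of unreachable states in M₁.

No path from q11 leads to q0, q6, q10; the other 9 states are all reachable.

3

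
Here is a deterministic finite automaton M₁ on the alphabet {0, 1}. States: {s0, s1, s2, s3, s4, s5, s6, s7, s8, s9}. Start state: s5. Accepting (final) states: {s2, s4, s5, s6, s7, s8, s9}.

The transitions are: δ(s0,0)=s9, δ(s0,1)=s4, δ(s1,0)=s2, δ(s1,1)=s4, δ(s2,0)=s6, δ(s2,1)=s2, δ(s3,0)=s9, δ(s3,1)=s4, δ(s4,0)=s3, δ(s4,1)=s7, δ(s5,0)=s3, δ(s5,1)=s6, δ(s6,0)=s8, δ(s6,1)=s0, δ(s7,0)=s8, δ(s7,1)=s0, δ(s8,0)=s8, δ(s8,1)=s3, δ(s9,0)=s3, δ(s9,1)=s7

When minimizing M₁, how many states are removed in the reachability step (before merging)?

2

BFS from s5 reaches {s0, s3, s4, s5, s6, s7, s8, s9}; the 2 state(s) s1, s2 are never visited.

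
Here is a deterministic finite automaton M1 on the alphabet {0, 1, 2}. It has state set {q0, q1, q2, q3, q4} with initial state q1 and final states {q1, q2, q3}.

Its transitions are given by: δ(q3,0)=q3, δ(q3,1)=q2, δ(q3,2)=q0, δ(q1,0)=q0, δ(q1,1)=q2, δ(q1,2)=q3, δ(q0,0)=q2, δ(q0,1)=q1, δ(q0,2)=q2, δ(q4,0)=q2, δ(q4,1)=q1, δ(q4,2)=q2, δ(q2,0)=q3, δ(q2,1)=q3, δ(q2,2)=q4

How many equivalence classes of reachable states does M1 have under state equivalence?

3

All states are reachable from the start state.
P0 = {q1,q2,q3} | {q0,q4}.
On input 0, block {q1,q2,q3} splits into {q2,q3} and {q1}.
No further refinement is possible. Final partition (3 blocks): {q2,q3} | {q0,q4} | {q1}.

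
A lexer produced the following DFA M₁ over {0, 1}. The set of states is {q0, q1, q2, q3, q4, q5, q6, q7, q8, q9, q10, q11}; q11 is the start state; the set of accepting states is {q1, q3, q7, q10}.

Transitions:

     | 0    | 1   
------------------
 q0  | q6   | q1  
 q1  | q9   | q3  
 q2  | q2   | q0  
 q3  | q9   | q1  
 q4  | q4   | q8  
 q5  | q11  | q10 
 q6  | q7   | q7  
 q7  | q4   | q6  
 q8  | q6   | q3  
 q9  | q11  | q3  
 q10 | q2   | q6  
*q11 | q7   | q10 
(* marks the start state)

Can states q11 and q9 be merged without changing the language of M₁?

Reachable states from the start: {q0,q1,q2,q3,q4,q6,q7,q8,q9,q10,q11}. Unreachable: {q5} — drop them.
Start with accepting vs non-accepting: {q1,q3,q7,q10} | {q0,q2,q4,q6,q8,q9,q11}.
Refine {q1,q3,q7,q10} on symbol 1: members go to different blocks, giving {q1,q3} and {q7,q10}.
On input 0, block {q0,q2,q4,q6,q8,q9,q11} splits into {q0,q2,q4,q8,q9} and {q6,q11}.
On input 0, block {q0,q2,q4,q8,q9} splits into {q0,q8,q9} and {q2,q4}.
The partition is now stable with 5 blocks: {q1,q3} | {q0,q8,q9} | {q7,q10} | {q6,q11} | {q2,q4}.
q11 and q9 end up in different blocks, so they are distinguishable. For instance, the string '0' is accepted from only q11.

No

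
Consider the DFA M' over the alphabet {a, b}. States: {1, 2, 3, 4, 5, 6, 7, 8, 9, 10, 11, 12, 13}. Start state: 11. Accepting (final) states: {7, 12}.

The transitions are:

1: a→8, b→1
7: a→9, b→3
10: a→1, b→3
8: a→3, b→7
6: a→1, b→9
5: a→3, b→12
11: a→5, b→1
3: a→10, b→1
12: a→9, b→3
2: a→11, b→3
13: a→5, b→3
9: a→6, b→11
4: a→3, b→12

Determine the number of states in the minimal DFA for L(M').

First remove the unreachable states {2,4,13}; 10 states remain.
P0 = {7,12} | {1,3,5,6,8,9,10,11}.
Refine {1,3,5,6,8,9,10,11} on symbol b: members go to different blocks, giving {1,3,6,9,10,11} and {5,8}.
Refine {1,3,6,9,10,11} on symbol a: members go to different blocks, giving {3,6,9,10} and {1,11}.
Refine {3,6,9,10} on symbol a: members go to different blocks, giving {3,9} and {6,10}.
Stable partition: {7,12} | {3,9} | {5,8} | {1,11} | {6,10} — 5 equivalence classes.

5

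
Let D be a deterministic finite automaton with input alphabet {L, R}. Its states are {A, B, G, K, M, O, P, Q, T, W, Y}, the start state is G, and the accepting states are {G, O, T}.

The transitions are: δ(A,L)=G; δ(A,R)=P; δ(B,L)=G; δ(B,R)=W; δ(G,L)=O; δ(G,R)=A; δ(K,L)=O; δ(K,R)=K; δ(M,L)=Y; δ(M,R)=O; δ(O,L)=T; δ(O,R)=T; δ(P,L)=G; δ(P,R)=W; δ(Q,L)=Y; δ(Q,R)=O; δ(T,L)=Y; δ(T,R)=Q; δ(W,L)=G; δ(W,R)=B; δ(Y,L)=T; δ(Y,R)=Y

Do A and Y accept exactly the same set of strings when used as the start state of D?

First remove the unreachable states {K,M}; 9 states remain.
P0 = {G,O,T} | {A,B,P,Q,W,Y}.
Split {G,O,T} by δ(·,L) → {G,O} and {T}.
Refine {G,O} on symbol L: members go to different blocks, giving {O} and {G}.
On input L, block {A,B,P,Q,W,Y} splits into {A,B,P,W} and {Q} and {Y}.
Stable partition: {O} | {A,B,P,W} | {T} | {G} | {Q} | {Y} — 6 equivalence classes.
A and Y end up in different blocks, so they are distinguishable. For instance, the string 'LL' is accepted from only A.

No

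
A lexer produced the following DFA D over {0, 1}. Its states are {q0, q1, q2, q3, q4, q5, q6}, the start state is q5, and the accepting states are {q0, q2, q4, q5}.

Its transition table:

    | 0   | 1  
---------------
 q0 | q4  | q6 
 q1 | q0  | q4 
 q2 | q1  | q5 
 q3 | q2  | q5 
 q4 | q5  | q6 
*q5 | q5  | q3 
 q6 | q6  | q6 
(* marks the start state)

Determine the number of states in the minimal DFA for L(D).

7

Initial partition by acceptance: {q0,q2,q4,q5} | {q1,q3,q6}.
Refine {q0,q2,q4,q5} on symbol 0: members go to different blocks, giving {q0,q4,q5} and {q2}.
Refine {q1,q3,q6} on symbol 0: members go to different blocks, giving {q1} and {q3} and {q6}.
Refine {q0,q4,q5} on symbol 1: members go to different blocks, giving {q0,q4} and {q5}.
Split {q0,q4} by δ(·,0) → {q0} and {q4}.
The partition is now stable with 7 blocks: {q0} | {q1} | {q2} | {q3} | {q6} | {q5} | {q4}.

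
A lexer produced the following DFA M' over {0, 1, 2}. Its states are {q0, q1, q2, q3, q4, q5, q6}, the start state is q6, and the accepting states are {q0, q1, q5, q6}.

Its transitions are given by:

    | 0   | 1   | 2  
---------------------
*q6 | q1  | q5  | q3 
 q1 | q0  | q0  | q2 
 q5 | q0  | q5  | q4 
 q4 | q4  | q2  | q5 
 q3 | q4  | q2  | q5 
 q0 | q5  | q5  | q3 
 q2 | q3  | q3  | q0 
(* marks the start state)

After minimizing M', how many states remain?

2

All states are reachable from the start state.
Start with accepting vs non-accepting: {q0,q1,q5,q6} | {q2,q3,q4}.
The partition is now stable with 2 blocks: {q0,q1,q5,q6} | {q2,q3,q4}.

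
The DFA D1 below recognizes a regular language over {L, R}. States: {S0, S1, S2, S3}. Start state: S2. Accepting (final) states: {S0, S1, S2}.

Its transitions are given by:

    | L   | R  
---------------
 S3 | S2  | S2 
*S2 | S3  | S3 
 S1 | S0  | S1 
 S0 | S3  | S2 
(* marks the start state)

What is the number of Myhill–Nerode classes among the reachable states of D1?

Reachable states from the start: {S2,S3}. Unreachable: {S0,S1} — drop them.
P0 = {S2} | {S3}.
Stable partition: {S2} | {S3} — 2 equivalence classes.

2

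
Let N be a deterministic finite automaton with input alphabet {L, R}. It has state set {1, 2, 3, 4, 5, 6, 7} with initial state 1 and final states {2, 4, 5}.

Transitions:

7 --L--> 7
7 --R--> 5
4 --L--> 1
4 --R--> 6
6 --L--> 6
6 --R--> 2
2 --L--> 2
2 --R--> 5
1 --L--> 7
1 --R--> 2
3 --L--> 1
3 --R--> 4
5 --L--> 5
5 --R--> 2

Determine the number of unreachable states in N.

Starting at 1 and following transitions, the reachable set is {1, 2, 5, 7}. That leaves 3, 4, 6 unreachable — 3 in total.

3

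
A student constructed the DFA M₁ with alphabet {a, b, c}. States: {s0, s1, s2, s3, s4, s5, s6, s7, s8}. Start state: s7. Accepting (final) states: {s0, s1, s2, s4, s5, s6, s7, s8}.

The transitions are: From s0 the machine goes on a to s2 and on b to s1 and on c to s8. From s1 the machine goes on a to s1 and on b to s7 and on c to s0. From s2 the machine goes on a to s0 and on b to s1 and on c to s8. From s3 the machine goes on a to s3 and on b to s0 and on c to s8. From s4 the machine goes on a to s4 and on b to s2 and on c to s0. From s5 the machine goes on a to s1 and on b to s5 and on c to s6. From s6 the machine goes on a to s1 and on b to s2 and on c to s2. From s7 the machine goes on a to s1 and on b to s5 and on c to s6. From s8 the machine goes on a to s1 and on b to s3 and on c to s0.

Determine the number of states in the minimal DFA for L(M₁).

Reachable states from the start: {s0,s1,s2,s3,s5,s6,s7,s8}. Unreachable: {s4} — drop them.
P0 = {s0,s1,s2,s5,s6,s7,s8} | {s3}.
On input b, block {s0,s1,s2,s5,s6,s7,s8} splits into {s0,s1,s2,s5,s6,s7} and {s8}.
Refine {s0,s1,s2,s5,s6,s7} on symbol c: members go to different blocks, giving {s1,s5,s6,s7} and {s0,s2}.
Split {s1,s5,s6,s7} by δ(·,b) → {s1,s5,s7} and {s6}.
Split {s1,s5,s7} by δ(·,c) → {s5,s7} and {s1}.
The partition is now stable with 6 blocks: {s5,s7} | {s3} | {s8} | {s0,s2} | {s6} | {s1}.

6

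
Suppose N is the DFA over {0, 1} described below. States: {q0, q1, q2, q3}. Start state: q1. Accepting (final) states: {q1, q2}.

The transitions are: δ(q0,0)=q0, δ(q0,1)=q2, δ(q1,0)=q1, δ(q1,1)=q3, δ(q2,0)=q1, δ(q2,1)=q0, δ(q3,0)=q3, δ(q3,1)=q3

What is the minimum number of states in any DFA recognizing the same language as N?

First remove the unreachable states {q0,q2}; 2 states remain.
P0 = {q1} | {q3}.
Stable partition: {q1} | {q3} — 2 equivalence classes.

2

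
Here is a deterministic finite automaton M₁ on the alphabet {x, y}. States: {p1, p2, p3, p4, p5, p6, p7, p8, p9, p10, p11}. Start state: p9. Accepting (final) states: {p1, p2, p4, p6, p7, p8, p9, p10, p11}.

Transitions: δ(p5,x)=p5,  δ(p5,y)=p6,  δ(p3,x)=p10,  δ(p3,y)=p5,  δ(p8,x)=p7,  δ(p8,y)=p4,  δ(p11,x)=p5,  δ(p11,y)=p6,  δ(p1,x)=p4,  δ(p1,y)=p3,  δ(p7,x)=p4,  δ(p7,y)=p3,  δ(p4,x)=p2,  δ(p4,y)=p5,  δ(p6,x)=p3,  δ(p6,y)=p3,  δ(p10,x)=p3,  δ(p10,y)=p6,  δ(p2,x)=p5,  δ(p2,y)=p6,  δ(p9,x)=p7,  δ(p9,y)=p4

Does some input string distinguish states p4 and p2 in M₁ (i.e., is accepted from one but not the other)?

First remove the unreachable states {p1,p8,p11}; 8 states remain.
Initial partition by acceptance: {p2,p4,p6,p7,p9,p10} | {p3,p5}.
Split {p2,p4,p6,p7,p9,p10} by δ(·,x) → {p2,p6,p10} and {p4,p7,p9}.
Split {p2,p6,p10} by δ(·,y) → {p2,p10} and {p6}.
Refine {p3,p5} on symbol x: members go to different blocks, giving {p3} and {p5}.
On input x, block {p2,p10} splits into {p2} and {p10}.
Split {p4,p7,p9} by δ(·,x) → {p7,p9} and {p4}.
Split {p7,p9} by δ(·,x) → {p7} and {p9}.
No further refinement is possible. Final partition (8 blocks): {p2} | {p3} | {p7} | {p6} | {p5} | {p10} | {p4} | {p9}.
p4 and p2 end up in different blocks, so they are distinguishable. For instance, the string 'x' is accepted from only p4.

Yes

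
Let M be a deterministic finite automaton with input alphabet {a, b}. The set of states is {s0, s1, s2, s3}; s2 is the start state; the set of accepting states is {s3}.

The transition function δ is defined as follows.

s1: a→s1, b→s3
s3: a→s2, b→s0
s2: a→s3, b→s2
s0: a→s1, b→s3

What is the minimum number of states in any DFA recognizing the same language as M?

Every state is reachable, so we keep all 4.
P0 = {s3} | {s0,s1,s2}.
On input a, block {s0,s1,s2} splits into {s0,s1} and {s2}.
The partition is now stable with 3 blocks: {s3} | {s0,s1} | {s2}.

3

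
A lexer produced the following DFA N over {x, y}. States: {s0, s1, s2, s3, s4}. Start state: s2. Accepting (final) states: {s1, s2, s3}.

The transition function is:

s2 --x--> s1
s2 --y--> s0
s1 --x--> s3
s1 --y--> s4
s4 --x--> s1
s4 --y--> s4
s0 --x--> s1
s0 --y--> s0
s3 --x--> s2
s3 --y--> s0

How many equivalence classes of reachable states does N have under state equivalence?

Every state is reachable, so we keep all 5.
Initial partition by acceptance: {s1,s2,s3} | {s0,s4}.
No further refinement is possible. Final partition (2 blocks): {s1,s2,s3} | {s0,s4}.

2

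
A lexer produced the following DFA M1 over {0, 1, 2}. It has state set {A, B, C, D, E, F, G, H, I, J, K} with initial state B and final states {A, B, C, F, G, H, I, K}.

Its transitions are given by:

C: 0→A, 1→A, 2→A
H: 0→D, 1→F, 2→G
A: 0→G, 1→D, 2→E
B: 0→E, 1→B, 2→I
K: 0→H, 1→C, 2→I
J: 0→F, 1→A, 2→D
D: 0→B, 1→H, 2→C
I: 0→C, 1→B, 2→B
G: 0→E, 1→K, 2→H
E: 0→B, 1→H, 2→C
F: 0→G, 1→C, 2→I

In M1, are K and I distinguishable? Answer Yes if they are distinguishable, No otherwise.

Reachable states from the start: {A,B,C,D,E,F,G,H,I,K}. Unreachable: {J} — drop them.
Start with accepting vs non-accepting: {A,B,C,F,G,H,I,K} | {D,E}.
Refine {A,B,C,F,G,H,I,K} on symbol 0: members go to different blocks, giving {A,C,F,I,K} and {B,G,H}.
Refine {A,C,F,I,K} on symbol 0: members go to different blocks, giving {A,F,K} and {C,I}.
Refine {A,F,K} on symbol 1: members go to different blocks, giving {F,K} and {A}.
Split {B,G,H} by δ(·,1) → {G,H} and {B}.
On input 0, block {C,I} splits into {C} and {I}.
The partition is now stable with 7 blocks: {F,K} | {D,E} | {G,H} | {C} | {A} | {B} | {I}.
K and I end up in different blocks, so they are distinguishable. For instance, the string '00' is accepted from only I.

Yes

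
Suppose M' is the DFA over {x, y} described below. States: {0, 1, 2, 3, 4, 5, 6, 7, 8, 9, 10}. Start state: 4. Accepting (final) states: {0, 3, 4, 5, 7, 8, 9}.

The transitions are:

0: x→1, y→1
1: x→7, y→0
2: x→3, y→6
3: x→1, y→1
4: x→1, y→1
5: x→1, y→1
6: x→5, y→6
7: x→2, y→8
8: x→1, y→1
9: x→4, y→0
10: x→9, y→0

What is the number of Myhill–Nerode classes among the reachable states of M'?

States {9,10} cannot be reached from the start state, so discard them.
P0 = {0,3,4,5,7,8} | {1,2,6}.
Refine {0,3,4,5,7,8} on symbol y: members go to different blocks, giving {0,3,4,5,8} and {7}.
On input x, block {1,2,6} splits into {2,6} and {1}.
No further refinement is possible. Final partition (4 blocks): {0,3,4,5,8} | {2,6} | {7} | {1}.

4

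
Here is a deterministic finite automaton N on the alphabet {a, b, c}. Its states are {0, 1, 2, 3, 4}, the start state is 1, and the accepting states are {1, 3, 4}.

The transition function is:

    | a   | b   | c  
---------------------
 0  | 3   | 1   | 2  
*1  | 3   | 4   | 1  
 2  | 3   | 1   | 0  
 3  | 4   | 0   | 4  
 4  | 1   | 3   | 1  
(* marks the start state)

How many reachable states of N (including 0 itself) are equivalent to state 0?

Every state is reachable, so we keep all 5.
Start with accepting vs non-accepting: {1,3,4} | {0,2}.
Refine {1,3,4} on symbol b: members go to different blocks, giving {1,4} and {3}.
Refine {1,4} on symbol a: members go to different blocks, giving {1} and {4}.
The partition is now stable with 4 blocks: {1} | {0,2} | {3} | {4}.
State 0 belongs to the block {0,2}, which has 2 states.

2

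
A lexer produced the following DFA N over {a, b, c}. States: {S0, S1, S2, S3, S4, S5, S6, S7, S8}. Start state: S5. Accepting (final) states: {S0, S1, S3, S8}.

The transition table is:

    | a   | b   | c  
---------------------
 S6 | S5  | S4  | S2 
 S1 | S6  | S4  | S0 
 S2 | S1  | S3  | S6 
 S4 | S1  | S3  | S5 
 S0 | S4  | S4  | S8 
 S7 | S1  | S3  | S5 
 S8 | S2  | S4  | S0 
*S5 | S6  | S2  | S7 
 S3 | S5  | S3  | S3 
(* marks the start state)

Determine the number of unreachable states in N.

Exploring from S5, all states are eventually visited, so none are unreachable.

0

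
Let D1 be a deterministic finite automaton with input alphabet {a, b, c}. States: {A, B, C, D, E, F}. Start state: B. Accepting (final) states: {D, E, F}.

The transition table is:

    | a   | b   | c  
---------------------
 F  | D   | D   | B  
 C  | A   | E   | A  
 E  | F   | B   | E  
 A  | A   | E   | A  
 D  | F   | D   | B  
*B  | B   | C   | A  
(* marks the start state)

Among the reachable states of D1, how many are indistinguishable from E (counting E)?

1

Every state is reachable, so we keep all 6.
Initial partition by acceptance: {D,E,F} | {A,B,C}.
Split {D,E,F} by δ(·,b) → {D,F} and {E}.
On input b, block {A,B,C} splits into {A,C} and {B}.
Stable partition: {D,F} | {A,C} | {E} | {B} — 4 equivalence classes.
State E belongs to the block {E}, which has 1 states.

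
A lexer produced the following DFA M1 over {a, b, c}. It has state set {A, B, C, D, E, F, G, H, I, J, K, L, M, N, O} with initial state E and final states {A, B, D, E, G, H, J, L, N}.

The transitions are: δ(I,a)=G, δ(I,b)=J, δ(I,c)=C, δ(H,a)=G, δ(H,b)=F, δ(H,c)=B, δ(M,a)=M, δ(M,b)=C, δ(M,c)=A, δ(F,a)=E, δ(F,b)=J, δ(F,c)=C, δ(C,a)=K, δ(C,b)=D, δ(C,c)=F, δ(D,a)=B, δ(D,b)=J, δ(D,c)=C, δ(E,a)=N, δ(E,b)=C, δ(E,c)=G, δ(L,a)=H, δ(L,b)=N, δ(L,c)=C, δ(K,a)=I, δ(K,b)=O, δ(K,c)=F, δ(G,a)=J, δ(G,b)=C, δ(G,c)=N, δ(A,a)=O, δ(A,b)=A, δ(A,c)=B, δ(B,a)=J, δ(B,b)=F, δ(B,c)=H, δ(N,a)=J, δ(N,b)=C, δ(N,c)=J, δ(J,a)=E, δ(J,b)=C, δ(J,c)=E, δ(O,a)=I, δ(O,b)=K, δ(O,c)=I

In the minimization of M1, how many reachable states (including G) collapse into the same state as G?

4

Reachable states from the start: {B,C,D,E,F,G,H,I,J,K,N,O}. Unreachable: {A,L,M} — drop them.
P0 = {B,D,E,G,H,J,N} | {C,F,I,K,O}.
Refine {B,D,E,G,H,J,N} on symbol b: members go to different blocks, giving {B,E,G,H,J,N} and {D}.
Split {C,F,I,K,O} by δ(·,a) → {C,K,O} and {F,I}.
On input b, block {B,E,G,H,J,N} splits into {E,G,J,N} and {B,H}.
Split {C,K,O} by δ(·,a) → {K,O} and {C}.
No further refinement is possible. Final partition (6 blocks): {E,G,J,N} | {K,O} | {D} | {F,I} | {B,H} | {C}.
The equivalence class containing G is {E,G,J,N}, of size 4.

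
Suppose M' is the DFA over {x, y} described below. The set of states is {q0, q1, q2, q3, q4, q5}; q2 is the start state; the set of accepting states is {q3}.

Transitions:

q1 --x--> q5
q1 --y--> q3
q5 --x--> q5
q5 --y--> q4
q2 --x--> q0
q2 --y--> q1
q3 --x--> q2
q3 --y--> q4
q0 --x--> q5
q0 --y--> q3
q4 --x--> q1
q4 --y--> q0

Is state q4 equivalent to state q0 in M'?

No

Initial partition by acceptance: {q3} | {q0,q1,q2,q4,q5}.
Refine {q0,q1,q2,q4,q5} on symbol y: members go to different blocks, giving {q2,q4,q5} and {q0,q1}.
Refine {q2,q4,q5} on symbol x: members go to different blocks, giving {q2,q4} and {q5}.
No further refinement is possible. Final partition (4 blocks): {q3} | {q2,q4} | {q0,q1} | {q5}.
q4 and q0 end up in different blocks, so they are distinguishable. For instance, the string 'y' is accepted from only q0.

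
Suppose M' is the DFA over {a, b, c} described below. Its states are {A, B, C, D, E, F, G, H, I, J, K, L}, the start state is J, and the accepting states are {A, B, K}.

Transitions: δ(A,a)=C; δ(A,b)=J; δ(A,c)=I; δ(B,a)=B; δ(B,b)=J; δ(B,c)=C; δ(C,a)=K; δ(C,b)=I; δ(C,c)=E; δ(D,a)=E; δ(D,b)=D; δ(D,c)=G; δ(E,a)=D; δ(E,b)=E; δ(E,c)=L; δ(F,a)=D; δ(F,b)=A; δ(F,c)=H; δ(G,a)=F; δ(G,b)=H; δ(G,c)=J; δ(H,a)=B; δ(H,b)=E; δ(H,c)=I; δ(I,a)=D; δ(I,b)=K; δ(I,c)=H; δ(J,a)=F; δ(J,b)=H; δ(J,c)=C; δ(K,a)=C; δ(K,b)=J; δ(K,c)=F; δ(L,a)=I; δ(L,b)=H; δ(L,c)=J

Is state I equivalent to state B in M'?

No

All states are reachable from the start state.
Initial partition by acceptance: {A,B,K} | {C,D,E,F,G,H,I,J,L}.
Split {A,B,K} by δ(·,a) → {A,K} and {B}.
On input a, block {C,D,E,F,G,H,I,J,L} splits into {D,E,F,G,I,J,L} and {C} and {H}.
Refine {D,E,F,G,I,J,L} on symbol b: members go to different blocks, giving {G,J,L} and {D,E} and {F,I}.
Refine {G,J,L} on symbol c: members go to different blocks, giving {G,L} and {J}.
The partition is now stable with 8 blocks: {A,K} | {G,L} | {B} | {C} | {H} | {D,E} | {F,I} | {J}.
I and B end up in different blocks, so they are distinguishable. For instance, the string 'ε' is accepted from only B.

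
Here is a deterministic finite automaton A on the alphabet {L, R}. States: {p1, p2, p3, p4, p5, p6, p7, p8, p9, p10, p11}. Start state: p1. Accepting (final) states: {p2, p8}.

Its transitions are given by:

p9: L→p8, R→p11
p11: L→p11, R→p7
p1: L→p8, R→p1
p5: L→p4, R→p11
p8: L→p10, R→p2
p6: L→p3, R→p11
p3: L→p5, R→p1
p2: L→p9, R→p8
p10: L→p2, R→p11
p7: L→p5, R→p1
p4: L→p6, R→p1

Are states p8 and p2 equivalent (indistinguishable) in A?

Yes

Every state is reachable, so we keep all 11.
P0 = {p2,p8} | {p1,p3,p4,p5,p6,p7,p9,p10,p11}.
Refine {p1,p3,p4,p5,p6,p7,p9,p10,p11} on symbol L: members go to different blocks, giving {p3,p4,p5,p6,p7,p11} and {p1,p9,p10}.
Split {p3,p4,p5,p6,p7,p11} by δ(·,R) → {p3,p4,p7} and {p5,p6,p11}.
On input R, block {p1,p9,p10} splits into {p9,p10} and {p1}.
Refine {p5,p6,p11} on symbol L: members go to different blocks, giving {p5,p6} and {p11}.
Stable partition: {p2,p8} | {p3,p4,p7} | {p9,p10} | {p5,p6} | {p1} | {p11} — 6 equivalence classes.
p8 and p2 lie in the same block of the stable partition, so they are equivalent — no string distinguishes them.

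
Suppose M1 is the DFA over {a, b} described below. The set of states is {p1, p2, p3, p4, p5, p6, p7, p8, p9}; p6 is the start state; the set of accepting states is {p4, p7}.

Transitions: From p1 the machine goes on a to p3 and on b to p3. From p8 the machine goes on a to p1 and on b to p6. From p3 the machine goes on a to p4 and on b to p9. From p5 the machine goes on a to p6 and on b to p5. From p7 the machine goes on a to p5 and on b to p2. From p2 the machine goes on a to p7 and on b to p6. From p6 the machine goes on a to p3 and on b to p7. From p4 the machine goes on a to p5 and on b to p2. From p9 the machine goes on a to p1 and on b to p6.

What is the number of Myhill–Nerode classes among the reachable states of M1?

States {p8} cannot be reached from the start state, so discard them.
Initial partition by acceptance: {p4,p7} | {p1,p2,p3,p5,p6,p9}.
Split {p1,p2,p3,p5,p6,p9} by δ(·,a) → {p1,p5,p6,p9} and {p2,p3}.
On input a, block {p1,p5,p6,p9} splits into {p1,p6} and {p5,p9}.
Split {p1,p6} by δ(·,b) → {p1} and {p6}.
Refine {p2,p3} on symbol b: members go to different blocks, giving {p2} and {p3}.
On input a, block {p5,p9} splits into {p5} and {p9}.
Stable partition: {p4,p7} | {p1} | {p2} | {p5} | {p6} | {p3} | {p9} — 7 equivalence classes.

7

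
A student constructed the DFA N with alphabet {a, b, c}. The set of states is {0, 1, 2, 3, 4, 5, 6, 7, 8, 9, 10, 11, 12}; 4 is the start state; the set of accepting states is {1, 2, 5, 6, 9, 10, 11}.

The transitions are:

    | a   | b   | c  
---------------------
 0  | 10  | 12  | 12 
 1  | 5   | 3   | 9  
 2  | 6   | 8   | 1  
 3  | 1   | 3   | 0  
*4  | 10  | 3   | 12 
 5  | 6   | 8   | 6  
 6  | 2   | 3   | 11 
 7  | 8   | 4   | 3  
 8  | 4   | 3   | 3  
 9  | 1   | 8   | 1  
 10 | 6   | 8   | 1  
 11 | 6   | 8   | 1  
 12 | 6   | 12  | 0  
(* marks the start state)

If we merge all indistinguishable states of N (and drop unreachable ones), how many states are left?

5

States {7} cannot be reached from the start state, so discard them.
Initial partition by acceptance: {1,2,5,6,9,10,11} | {0,3,4,8,12}.
Refine {0,3,4,8,12} on symbol a: members go to different blocks, giving {0,3,4,12} and {8}.
On input b, block {1,2,5,6,9,10,11} splits into {2,5,9,10,11} and {1,6}.
Refine {0,3,4,12} on symbol a: members go to different blocks, giving {0,4} and {3,12}.
No further refinement is possible. Final partition (5 blocks): {2,5,9,10,11} | {0,4} | {8} | {1,6} | {3,12}.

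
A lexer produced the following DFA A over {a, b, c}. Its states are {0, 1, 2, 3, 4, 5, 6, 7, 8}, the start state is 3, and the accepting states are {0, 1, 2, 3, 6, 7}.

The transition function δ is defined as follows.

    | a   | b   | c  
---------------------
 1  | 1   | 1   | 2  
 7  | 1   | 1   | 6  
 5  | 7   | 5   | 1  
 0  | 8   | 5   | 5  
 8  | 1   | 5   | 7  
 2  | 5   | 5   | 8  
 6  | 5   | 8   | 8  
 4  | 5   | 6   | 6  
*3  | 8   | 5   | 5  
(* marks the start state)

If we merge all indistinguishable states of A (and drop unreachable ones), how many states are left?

3

States {0,4} cannot be reached from the start state, so discard them.
Initial partition by acceptance: {1,2,3,6,7} | {5,8}.
Refine {1,2,3,6,7} on symbol a: members go to different blocks, giving {2,3,6} and {1,7}.
Stable partition: {2,3,6} | {5,8} | {1,7} — 3 equivalence classes.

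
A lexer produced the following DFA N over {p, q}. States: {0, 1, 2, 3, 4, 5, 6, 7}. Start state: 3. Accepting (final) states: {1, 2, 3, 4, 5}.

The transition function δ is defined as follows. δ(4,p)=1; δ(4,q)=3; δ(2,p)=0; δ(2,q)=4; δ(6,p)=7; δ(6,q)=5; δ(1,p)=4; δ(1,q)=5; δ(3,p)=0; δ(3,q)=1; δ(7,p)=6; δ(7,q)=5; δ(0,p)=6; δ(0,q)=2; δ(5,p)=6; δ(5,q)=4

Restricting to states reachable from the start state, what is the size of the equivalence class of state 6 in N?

3

All states are reachable from the start state.
Start with accepting vs non-accepting: {1,2,3,4,5} | {0,6,7}.
Refine {1,2,3,4,5} on symbol p: members go to different blocks, giving {2,3,5} and {1,4}.
Stable partition: {2,3,5} | {0,6,7} | {1,4} — 3 equivalence classes.
State 6 belongs to the block {0,6,7}, which has 3 states.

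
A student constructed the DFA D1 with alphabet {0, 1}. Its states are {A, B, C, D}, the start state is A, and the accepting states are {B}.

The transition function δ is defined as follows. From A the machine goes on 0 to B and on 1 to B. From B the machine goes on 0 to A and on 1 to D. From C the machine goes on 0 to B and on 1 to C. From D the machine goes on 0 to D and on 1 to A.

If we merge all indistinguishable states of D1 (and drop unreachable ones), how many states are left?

3

First remove the unreachable states {C}; 3 states remain.
Initial partition by acceptance: {B} | {A,D}.
Refine {A,D} on symbol 0: members go to different blocks, giving {A} and {D}.
No further refinement is possible. Final partition (3 blocks): {B} | {A} | {D}.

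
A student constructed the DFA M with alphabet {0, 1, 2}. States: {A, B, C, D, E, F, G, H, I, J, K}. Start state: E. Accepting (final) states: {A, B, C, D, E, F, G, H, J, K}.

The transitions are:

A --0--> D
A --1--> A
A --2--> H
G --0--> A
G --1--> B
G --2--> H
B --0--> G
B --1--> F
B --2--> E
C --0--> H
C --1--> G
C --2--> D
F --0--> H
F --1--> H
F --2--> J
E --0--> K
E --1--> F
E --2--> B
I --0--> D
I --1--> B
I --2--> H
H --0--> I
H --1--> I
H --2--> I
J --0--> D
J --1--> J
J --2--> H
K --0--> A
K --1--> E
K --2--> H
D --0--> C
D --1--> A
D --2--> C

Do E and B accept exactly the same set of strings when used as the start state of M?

Yes

All states are reachable from the start state.
Initial partition by acceptance: {A,B,C,D,E,F,G,H,J,K} | {I}.
Refine {A,B,C,D,E,F,G,H,J,K} on symbol 0: members go to different blocks, giving {A,B,C,D,E,F,G,J,K} and {H}.
Refine {A,B,C,D,E,F,G,J,K} on symbol 0: members go to different blocks, giving {A,B,D,E,G,J,K} and {C,F}.
On input 0, block {A,B,D,E,G,J,K} splits into {A,B,E,G,J,K} and {D}.
On input 0, block {A,B,E,G,J,K} splits into {B,E,G,K} and {A,J}.
On input 0, block {B,E,G,K} splits into {B,E} and {G,K}.
On input 1, block {C,F} splits into {C} and {F}.
No further refinement is possible. Final partition (8 blocks): {B,E} | {I} | {H} | {C} | {D} | {A,J} | {G,K} | {F}.
E and B lie in the same block of the stable partition, so they are equivalent — no string distinguishes them.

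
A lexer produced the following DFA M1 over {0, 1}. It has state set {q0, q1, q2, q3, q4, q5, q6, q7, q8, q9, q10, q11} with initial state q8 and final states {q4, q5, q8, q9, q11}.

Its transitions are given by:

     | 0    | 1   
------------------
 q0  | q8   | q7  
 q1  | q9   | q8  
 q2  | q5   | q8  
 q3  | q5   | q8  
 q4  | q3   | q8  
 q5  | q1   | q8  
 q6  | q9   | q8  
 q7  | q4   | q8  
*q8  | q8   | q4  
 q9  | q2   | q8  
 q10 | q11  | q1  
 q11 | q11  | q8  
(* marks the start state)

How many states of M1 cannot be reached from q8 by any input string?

5

Starting at q8 and following transitions, the reachable set is {q1, q2, q3, q4, q5, q8, q9}. That leaves q0, q6, q7, q10, q11 unreachable — 5 in total.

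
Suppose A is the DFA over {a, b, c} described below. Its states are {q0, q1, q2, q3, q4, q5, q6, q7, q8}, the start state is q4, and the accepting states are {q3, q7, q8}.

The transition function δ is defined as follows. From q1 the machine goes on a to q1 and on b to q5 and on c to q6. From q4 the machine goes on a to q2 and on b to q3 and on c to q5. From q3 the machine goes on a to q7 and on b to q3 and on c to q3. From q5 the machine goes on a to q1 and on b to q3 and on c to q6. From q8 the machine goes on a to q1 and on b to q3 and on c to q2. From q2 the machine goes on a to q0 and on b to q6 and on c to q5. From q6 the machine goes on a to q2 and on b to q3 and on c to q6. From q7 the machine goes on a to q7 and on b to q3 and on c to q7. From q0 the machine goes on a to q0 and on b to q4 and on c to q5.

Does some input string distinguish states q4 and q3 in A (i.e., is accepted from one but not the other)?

Yes

Reachable states from the start: {q0,q1,q2,q3,q4,q5,q6,q7}. Unreachable: {q8} — drop them.
Start with accepting vs non-accepting: {q3,q7} | {q0,q1,q2,q4,q5,q6}.
Split {q0,q1,q2,q4,q5,q6} by δ(·,b) → {q0,q1,q2} and {q4,q5,q6}.
No further refinement is possible. Final partition (3 blocks): {q3,q7} | {q0,q1,q2} | {q4,q5,q6}.
q4 and q3 end up in different blocks, so they are distinguishable. For instance, the string 'ε' is accepted from only q3.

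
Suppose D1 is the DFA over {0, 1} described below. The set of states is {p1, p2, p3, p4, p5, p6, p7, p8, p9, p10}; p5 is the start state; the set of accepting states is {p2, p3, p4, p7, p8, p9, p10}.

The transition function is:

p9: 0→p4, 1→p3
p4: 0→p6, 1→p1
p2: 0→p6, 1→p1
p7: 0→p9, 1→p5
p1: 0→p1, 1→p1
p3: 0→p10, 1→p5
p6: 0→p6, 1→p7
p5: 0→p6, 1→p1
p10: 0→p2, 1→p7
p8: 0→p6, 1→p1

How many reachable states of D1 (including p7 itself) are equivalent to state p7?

2

Reachable states from the start: {p1,p2,p3,p4,p5,p6,p7,p9,p10}. Unreachable: {p8} — drop them.
Initial partition by acceptance: {p2,p3,p4,p7,p9,p10} | {p1,p5,p6}.
On input 0, block {p2,p3,p4,p7,p9,p10} splits into {p3,p7,p9,p10} and {p2,p4}.
Split {p3,p7,p9,p10} by δ(·,0) → {p3,p7} and {p9,p10}.
Split {p1,p5,p6} by δ(·,1) → {p1,p5} and {p6}.
On input 0, block {p1,p5} splits into {p1} and {p5}.
Stable partition: {p3,p7} | {p1} | {p2,p4} | {p9,p10} | {p6} | {p5} — 6 equivalence classes.
The equivalence class containing p7 is {p3,p7}, of size 2.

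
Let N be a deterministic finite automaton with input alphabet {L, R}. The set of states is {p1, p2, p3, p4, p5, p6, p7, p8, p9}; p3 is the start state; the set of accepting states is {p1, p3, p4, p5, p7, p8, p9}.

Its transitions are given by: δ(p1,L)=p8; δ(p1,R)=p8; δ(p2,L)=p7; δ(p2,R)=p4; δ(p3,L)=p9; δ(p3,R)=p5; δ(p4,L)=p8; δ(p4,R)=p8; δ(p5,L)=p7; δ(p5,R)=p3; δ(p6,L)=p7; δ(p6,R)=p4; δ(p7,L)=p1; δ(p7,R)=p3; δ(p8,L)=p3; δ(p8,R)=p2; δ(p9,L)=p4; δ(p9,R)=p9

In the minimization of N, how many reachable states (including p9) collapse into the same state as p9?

1

States {p6} cannot be reached from the start state, so discard them.
Initial partition by acceptance: {p1,p3,p4,p5,p7,p8,p9} | {p2}.
Refine {p1,p3,p4,p5,p7,p8,p9} on symbol R: members go to different blocks, giving {p1,p3,p4,p5,p7,p9} and {p8}.
On input L, block {p1,p3,p4,p5,p7,p9} splits into {p3,p5,p7,p9} and {p1,p4}.
Refine {p3,p5,p7,p9} on symbol L: members go to different blocks, giving {p3,p5} and {p7,p9}.
Refine {p7,p9} on symbol R: members go to different blocks, giving {p7} and {p9}.
Split {p3,p5} by δ(·,L) → {p3} and {p5}.
Stable partition: {p3} | {p2} | {p8} | {p1,p4} | {p7} | {p9} | {p5} — 7 equivalence classes.
State p9 belongs to the block {p9}, which has 1 states.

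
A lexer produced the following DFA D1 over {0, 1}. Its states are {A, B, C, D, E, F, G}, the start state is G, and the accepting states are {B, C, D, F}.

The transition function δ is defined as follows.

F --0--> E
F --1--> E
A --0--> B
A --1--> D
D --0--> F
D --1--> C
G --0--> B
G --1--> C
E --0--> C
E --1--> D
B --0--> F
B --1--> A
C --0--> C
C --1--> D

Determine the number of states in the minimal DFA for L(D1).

7

Start with accepting vs non-accepting: {B,C,D,F} | {A,E,G}.
Split {B,C,D,F} by δ(·,0) → {B,C,D} and {F}.
Split {B,C,D} by δ(·,0) → {B,D} and {C}.
On input 1, block {B,D} splits into {B} and {D}.
Refine {A,E,G} on symbol 0: members go to different blocks, giving {A,G} and {E}.
On input 1, block {A,G} splits into {A} and {G}.
Stable partition: {B} | {A} | {F} | {C} | {D} | {E} | {G} — 7 equivalence classes.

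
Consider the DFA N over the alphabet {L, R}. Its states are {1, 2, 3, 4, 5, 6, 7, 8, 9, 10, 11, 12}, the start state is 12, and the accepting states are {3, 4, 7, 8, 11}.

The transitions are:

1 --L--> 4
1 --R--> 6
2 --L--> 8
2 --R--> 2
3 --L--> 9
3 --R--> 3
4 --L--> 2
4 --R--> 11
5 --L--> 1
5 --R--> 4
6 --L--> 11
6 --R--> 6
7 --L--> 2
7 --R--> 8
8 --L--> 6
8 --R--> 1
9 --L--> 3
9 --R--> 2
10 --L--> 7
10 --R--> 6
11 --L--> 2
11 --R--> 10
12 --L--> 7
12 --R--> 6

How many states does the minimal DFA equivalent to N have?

4

Reachable states from the start: {1,2,4,6,7,8,10,11,12}. Unreachable: {3,5,9} — drop them.
Start with accepting vs non-accepting: {4,7,8,11} | {1,2,6,10,12}.
On input R, block {4,7,8,11} splits into {4,7} and {8,11}.
Refine {1,2,6,10,12} on symbol L: members go to different blocks, giving {1,10,12} and {2,6}.
No further refinement is possible. Final partition (4 blocks): {4,7} | {1,10,12} | {8,11} | {2,6}.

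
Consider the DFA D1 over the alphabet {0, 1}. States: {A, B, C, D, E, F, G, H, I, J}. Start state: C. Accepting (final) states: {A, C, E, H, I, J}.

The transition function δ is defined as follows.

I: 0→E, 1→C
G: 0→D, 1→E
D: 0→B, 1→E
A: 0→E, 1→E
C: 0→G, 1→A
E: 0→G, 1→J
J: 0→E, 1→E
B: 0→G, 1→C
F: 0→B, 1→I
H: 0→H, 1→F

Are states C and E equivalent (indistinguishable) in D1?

Yes

States {F,H,I} cannot be reached from the start state, so discard them.
Initial partition by acceptance: {A,C,E,J} | {B,D,G}.
Split {A,C,E,J} by δ(·,0) → {A,J} and {C,E}.
No further refinement is possible. Final partition (3 blocks): {A,J} | {B,D,G} | {C,E}.
C and E lie in the same block of the stable partition, so they are equivalent — no string distinguishes them.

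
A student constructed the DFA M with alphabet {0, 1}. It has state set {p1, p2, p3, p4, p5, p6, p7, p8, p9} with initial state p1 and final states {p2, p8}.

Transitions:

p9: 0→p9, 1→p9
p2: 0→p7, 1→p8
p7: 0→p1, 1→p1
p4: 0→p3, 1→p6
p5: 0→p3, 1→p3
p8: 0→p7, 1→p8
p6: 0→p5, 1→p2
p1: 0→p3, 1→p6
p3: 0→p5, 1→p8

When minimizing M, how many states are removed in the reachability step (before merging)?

BFS from p1 reaches {p1, p2, p3, p5, p6, p7, p8}; the 2 state(s) p4, p9 are never visited.

2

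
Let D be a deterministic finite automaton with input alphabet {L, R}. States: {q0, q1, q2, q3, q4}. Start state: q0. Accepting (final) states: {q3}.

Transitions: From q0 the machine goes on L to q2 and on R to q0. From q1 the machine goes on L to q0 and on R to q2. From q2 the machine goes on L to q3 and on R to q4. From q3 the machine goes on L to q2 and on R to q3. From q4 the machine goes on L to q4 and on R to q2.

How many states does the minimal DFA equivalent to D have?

4

States {q1} cannot be reached from the start state, so discard them.
P0 = {q3} | {q0,q2,q4}.
On input L, block {q0,q2,q4} splits into {q0,q4} and {q2}.
On input L, block {q0,q4} splits into {q0} and {q4}.
No further refinement is possible. Final partition (4 blocks): {q3} | {q0} | {q2} | {q4}.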